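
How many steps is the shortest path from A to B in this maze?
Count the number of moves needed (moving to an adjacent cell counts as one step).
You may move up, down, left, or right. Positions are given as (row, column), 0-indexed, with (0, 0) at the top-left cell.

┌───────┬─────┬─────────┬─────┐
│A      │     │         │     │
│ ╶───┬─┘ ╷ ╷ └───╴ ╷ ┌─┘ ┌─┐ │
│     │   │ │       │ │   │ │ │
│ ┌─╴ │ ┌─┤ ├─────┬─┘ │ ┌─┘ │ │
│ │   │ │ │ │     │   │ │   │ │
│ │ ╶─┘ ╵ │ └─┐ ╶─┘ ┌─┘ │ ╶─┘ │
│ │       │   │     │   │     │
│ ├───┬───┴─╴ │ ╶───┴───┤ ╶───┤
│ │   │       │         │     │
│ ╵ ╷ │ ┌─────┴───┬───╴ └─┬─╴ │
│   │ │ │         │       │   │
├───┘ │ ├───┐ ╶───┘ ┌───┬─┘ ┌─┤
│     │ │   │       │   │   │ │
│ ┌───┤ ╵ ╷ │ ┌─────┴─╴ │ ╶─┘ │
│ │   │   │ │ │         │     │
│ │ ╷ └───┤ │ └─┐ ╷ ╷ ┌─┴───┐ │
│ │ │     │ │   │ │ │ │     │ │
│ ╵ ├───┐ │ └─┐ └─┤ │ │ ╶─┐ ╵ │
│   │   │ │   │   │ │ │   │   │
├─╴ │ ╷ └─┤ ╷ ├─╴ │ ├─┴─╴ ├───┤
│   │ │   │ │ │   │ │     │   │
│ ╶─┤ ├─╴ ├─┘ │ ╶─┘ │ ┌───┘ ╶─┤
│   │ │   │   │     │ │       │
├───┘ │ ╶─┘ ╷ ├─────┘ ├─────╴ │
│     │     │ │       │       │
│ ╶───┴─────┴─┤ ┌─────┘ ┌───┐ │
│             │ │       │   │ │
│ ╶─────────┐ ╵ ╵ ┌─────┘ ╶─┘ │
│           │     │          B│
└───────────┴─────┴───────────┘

Using BFS to find shortest path:
Start: (0, 0), End: (14, 14)
Path found:
(0,0) → (1,0) → (1,1) → (1,2) → (2,2) → (2,1) → (3,1) → (3,2) → (3,3) → (2,3) → (1,3) → (1,4) → (0,4) → (0,5) → (1,5) → (2,5) → (3,5) → (3,6) → (4,6) → (4,5) → (4,4) → (4,3) → (5,3) → (6,3) → (7,3) → (7,4) → (6,4) → (6,5) → (7,5) → (8,5) → (9,5) → (9,6) → (10,6) → (11,6) → (11,5) → (12,5) → (12,4) → (12,3) → (11,3) → (11,4) → (10,4) → (10,3) → (9,3) → (9,2) → (10,2) → (11,2) → (12,2) → (12,1) → (12,0) → (13,0) → (13,1) → (13,2) → (13,3) → (13,4) → (13,5) → (13,6) → (14,6) → (14,7) → (14,8) → (13,8) → (13,9) → (13,10) → (13,11) → (12,11) → (12,12) → (12,13) → (12,14) → (13,14) → (14,14)
Number of steps: 68

Solution:

┌───────┬─────┬─────────┬─────┐
│A      │↱ ↓  │         │     │
│ ╶───┬─┘ ╷ ╷ └───╴ ╷ ┌─┘ ┌─┐ │
│↳ → ↓│↱ ↑│↓│       │ │   │ │ │
│ ┌─╴ │ ┌─┤ ├─────┬─┘ │ ┌─┘ │ │
│ │↓ ↲│↑│ │↓│     │   │ │   │ │
│ │ ╶─┘ ╵ │ └─┐ ╶─┘ ┌─┘ │ ╶─┘ │
│ │↳ → ↑  │↳ ↓│     │   │     │
│ ├───┬───┴─╴ │ ╶───┴───┤ ╶───┤
│ │   │↓ ← ← ↲│         │     │
│ ╵ ╷ │ ┌─────┴───┬───╴ └─┬─╴ │
│   │ │↓│         │       │   │
├───┘ │ ├───┐ ╶───┘ ┌───┬─┘ ┌─┤
│     │↓│↱ ↓│       │   │   │ │
│ ┌───┤ ╵ ╷ │ ┌─────┴─╴ │ ╶─┘ │
│ │   │↳ ↑│↓│ │         │     │
│ │ ╷ └───┤ │ └─┐ ╷ ╷ ┌─┴───┐ │
│ │ │     │↓│   │ │ │ │     │ │
│ ╵ ├───┐ │ └─┐ └─┤ │ │ ╶─┐ ╵ │
│   │↓ ↰│ │↳ ↓│   │ │ │   │   │
├─╴ │ ╷ └─┤ ╷ ├─╴ │ ├─┴─╴ ├───┤
│   │↓│↑ ↰│ │↓│   │ │     │   │
│ ╶─┤ ├─╴ ├─┘ │ ╶─┘ │ ┌───┘ ╶─┤
│   │↓│↱ ↑│↓ ↲│     │ │       │
├───┘ │ ╶─┘ ╷ ├─────┘ ├─────╴ │
│↓ ← ↲│↑ ← ↲│ │       │↱ → → ↓│
│ ╶───┴─────┴─┤ ┌─────┘ ┌───┐ │
│↳ → → → → → ↓│ │↱ → → ↑│   │↓│
│ ╶─────────┐ ╵ ╵ ┌─────┘ ╶─┘ │
│           │↳ → ↑│          B│
└───────────┴─────┴───────────┘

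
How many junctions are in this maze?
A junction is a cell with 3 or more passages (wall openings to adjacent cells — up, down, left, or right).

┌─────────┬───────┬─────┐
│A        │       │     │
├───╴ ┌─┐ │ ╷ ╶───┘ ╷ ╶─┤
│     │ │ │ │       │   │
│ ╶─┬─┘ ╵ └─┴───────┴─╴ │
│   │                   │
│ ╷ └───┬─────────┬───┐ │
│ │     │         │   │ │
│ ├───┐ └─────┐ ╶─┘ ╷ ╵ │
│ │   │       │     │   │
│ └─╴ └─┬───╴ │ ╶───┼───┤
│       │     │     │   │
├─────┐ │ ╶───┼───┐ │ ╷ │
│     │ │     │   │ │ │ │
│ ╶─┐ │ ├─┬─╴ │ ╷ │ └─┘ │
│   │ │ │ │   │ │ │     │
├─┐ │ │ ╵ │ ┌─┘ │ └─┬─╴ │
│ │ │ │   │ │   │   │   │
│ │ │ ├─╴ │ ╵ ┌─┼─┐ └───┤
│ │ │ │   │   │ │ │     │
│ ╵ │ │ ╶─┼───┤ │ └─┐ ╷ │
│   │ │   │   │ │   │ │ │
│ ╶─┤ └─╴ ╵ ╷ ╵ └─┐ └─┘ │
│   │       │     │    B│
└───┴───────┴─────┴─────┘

Checking each cell for number of passages:

Junctions found (3+ passages):
  (0, 2): 3 passages
  (0, 6): 3 passages
  (0, 10): 3 passages
  (2, 0): 3 passages
  (2, 3): 3 passages
  (2, 4): 3 passages
  (2, 11): 3 passages
  (3, 7): 3 passages
  (4, 7): 3 passages
  (5, 2): 3 passages
  (7, 11): 3 passages
  (8, 4): 3 passages
  (9, 10): 3 passages
  (10, 0): 3 passages
  (11, 4): 3 passages
  (11, 7): 3 passages
Total junctions: 16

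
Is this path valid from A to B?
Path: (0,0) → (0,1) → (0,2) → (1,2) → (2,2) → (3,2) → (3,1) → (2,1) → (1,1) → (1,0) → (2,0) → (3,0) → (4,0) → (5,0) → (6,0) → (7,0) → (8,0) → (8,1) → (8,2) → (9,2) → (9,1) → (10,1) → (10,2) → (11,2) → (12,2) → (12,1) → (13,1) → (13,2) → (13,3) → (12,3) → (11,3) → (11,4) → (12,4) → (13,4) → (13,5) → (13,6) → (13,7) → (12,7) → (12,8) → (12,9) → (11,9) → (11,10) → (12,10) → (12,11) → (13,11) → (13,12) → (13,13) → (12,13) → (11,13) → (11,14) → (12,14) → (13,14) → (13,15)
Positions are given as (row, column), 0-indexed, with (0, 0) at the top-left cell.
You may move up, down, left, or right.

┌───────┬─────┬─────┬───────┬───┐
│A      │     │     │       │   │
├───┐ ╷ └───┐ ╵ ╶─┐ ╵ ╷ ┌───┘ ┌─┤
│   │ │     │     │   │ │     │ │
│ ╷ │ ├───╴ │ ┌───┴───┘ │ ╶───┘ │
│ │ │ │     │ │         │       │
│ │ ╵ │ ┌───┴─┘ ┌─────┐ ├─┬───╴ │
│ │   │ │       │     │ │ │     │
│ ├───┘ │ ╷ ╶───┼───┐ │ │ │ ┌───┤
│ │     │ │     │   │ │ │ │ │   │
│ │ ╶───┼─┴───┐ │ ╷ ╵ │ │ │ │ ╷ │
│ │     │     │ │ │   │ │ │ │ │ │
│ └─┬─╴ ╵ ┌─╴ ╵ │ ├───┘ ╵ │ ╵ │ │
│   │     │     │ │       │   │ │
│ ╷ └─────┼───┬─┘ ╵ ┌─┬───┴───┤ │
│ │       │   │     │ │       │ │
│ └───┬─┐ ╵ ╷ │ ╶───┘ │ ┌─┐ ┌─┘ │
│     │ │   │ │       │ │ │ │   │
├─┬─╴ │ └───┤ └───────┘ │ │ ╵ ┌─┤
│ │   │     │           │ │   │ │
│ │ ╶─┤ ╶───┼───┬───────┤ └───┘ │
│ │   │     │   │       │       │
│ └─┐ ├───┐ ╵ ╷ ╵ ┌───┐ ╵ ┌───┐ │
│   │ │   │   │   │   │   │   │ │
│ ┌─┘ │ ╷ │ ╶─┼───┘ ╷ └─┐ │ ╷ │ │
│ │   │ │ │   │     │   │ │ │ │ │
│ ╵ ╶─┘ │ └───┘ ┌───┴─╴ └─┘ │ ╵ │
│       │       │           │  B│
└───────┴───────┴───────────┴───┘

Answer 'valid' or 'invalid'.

Checking path validity:
Result: All consecutive moves are passable.

valid

Correct solution:

┌───────┬─────┬─────┬───────┬───┐
│A → ↓  │     │     │       │   │
├───┐ ╷ └───┐ ╵ ╶─┐ ╵ ╷ ┌───┘ ┌─┤
│↓ ↰│↓│     │     │   │ │     │ │
│ ╷ │ ├───╴ │ ┌───┴───┘ │ ╶───┘ │
│↓│↑│↓│     │ │         │       │
│ │ ╵ │ ┌───┴─┘ ┌─────┐ ├─┬───╴ │
│↓│↑ ↲│ │       │     │ │ │     │
│ ├───┘ │ ╷ ╶───┼───┐ │ │ │ ┌───┤
│↓│     │ │     │   │ │ │ │ │   │
│ │ ╶───┼─┴───┐ │ ╷ ╵ │ │ │ │ ╷ │
│↓│     │     │ │ │   │ │ │ │ │ │
│ └─┬─╴ ╵ ┌─╴ ╵ │ ├───┘ ╵ │ ╵ │ │
│↓  │     │     │ │       │   │ │
│ ╷ └─────┼───┬─┘ ╵ ┌─┬───┴───┤ │
│↓│       │   │     │ │       │ │
│ └───┬─┐ ╵ ╷ │ ╶───┘ │ ┌─┐ ┌─┘ │
│↳ → ↓│ │   │ │       │ │ │ │   │
├─┬─╴ │ └───┤ └───────┘ │ │ ╵ ┌─┤
│ │↓ ↲│     │           │ │   │ │
│ │ ╶─┤ ╶───┼───┬───────┤ └───┘ │
│ │↳ ↓│     │   │       │       │
│ └─┐ ├───┐ ╵ ╷ ╵ ┌───┐ ╵ ┌───┐ │
│   │↓│↱ ↓│   │   │↱ ↓│   │↱ ↓│ │
│ ┌─┘ │ ╷ │ ╶─┼───┘ ╷ └─┐ │ ╷ │ │
│ │↓ ↲│↑│↓│   │↱ → ↑│↳ ↓│ │↑│↓│ │
│ ╵ ╶─┘ │ └───┘ ┌───┴─╴ └─┘ │ ╵ │
│  ↳ → ↑│↳ → → ↑│      ↳ → ↑│↳ B│
└───────┴───────┴───────────┴───┘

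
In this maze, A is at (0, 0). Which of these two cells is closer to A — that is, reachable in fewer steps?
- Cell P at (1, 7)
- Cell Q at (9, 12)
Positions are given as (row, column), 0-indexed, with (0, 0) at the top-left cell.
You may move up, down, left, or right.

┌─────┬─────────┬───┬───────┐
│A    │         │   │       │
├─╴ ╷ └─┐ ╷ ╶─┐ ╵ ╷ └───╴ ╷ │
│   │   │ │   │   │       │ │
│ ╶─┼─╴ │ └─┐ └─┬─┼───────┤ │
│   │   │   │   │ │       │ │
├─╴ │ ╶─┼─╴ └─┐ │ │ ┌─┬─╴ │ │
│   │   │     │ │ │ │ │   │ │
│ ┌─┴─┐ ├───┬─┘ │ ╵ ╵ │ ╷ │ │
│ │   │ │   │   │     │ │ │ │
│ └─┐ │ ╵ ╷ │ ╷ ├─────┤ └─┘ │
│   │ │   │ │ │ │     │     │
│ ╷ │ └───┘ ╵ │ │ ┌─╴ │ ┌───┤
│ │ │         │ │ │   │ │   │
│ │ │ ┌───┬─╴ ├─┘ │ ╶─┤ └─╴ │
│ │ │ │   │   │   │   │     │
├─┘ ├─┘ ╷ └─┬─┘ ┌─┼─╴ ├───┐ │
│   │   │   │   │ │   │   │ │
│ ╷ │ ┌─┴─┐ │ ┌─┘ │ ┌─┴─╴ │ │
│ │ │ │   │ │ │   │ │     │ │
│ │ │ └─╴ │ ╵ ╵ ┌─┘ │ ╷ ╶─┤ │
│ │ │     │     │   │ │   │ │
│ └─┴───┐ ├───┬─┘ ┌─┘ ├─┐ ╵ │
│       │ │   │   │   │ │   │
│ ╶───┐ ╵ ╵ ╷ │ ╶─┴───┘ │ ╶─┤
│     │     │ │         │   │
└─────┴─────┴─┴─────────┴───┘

Shortest path A → P at (1, 7): 28 steps
Shortest path A → Q at (9, 12): 57 steps

P is closer (28 steps vs 57 steps).

Path to P:

┌─────┬─────────┬───┬───────┐
│A → ↓│    ↱ → ↓│   │       │
├─╴ ╷ └─┐ ╷ ╶─┐ ╵ ╷ └───╴ ╷ │
│   │↳ ↓│ │↑ ↰│P  │       │ │
│ ╶─┼─╴ │ └─┐ └─┬─┼───────┤ │
│   │↓ ↲│   │↑ ↰│ │       │ │
├─╴ │ ╶─┼─╴ └─┐ │ │ ┌─┬─╴ │ │
│   │↳ ↓│     │↑│ │ │ │   │ │
│ ┌─┴─┐ ├───┬─┘ │ ╵ ╵ │ ╷ │ │
│ │   │↓│↱ ↓│↱ ↑│     │ │ │ │
│ └─┐ │ ╵ ╷ │ ╷ ├─────┤ └─┘ │
│   │ │↳ ↑│↓│↑│ │     │     │
│ ╷ │ └───┘ ╵ │ │ ┌─╴ │ ┌───┤
│ │ │      ↳ ↑│ │ │   │ │   │
│ │ │ ┌───┬─╴ ├─┘ │ ╶─┤ └─╴ │
│ │ │ │   │   │   │   │     │
├─┘ ├─┘ ╷ └─┬─┘ ┌─┼─╴ ├───┐ │
│   │   │   │   │ │   │   │ │
│ ╷ │ ┌─┴─┐ │ ┌─┘ │ ┌─┴─╴ │ │
│ │ │ │   │ │ │   │ │     │ │
│ │ │ └─╴ │ ╵ ╵ ┌─┘ │ ╷ ╶─┤ │
│ │ │     │     │   │ │   │ │
│ └─┴───┐ ├───┬─┘ ┌─┘ ├─┐ ╵ │
│       │ │   │   │   │ │   │
│ ╶───┐ ╵ ╵ ╷ │ ╶─┴───┘ │ ╶─┤
│     │     │ │         │   │
└─────┴─────┴─┴─────────┴───┘

Path to Q:

┌─────┬─────────┬───┬───────┐
│A → ↓│    ↱ → ↓│↱ ↓│    ↱ ↓│
├─╴ ╷ └─┐ ╷ ╶─┐ ╵ ╷ └───╴ ╷ │
│   │↳ ↓│ │↑ ↰│↳ ↑│↳ → → ↑│↓│
│ ╶─┼─╴ │ └─┐ └─┬─┼───────┤ │
│   │↓ ↲│   │↑ ↰│ │       │↓│
├─╴ │ ╶─┼─╴ └─┐ │ │ ┌─┬─╴ │ │
│   │↳ ↓│     │↑│ │ │ │   │↓│
│ ┌─┴─┐ ├───┬─┘ │ ╵ ╵ │ ╷ │ │
│ │   │↓│↱ ↓│↱ ↑│     │ │ │↓│
│ └─┐ │ ╵ ╷ │ ╷ ├─────┤ └─┘ │
│   │ │↳ ↑│↓│↑│ │     │↓ ← ↲│
│ ╷ │ └───┘ ╵ │ │ ┌─╴ │ ┌───┤
│ │ │      ↳ ↑│ │ │   │↓│   │
│ │ │ ┌───┬─╴ ├─┘ │ ╶─┤ └─╴ │
│ │ │ │   │   │   │   │↳ → ↓│
├─┘ ├─┘ ╷ └─┬─┘ ┌─┼─╴ ├───┐ │
│   │   │   │   │ │   │   │↓│
│ ╷ │ ┌─┴─┐ │ ┌─┘ │ ┌─┴─╴ │ │
│ │ │ │   │ │ │   │ │  ↱ Q│↓│
│ │ │ └─╴ │ ╵ ╵ ┌─┘ │ ╷ ╶─┤ │
│ │ │     │     │   │ │↑ ↰│↓│
│ └─┴───┐ ├───┬─┘ ┌─┘ ├─┐ ╵ │
│       │ │   │   │   │ │↑ ↲│
│ ╶───┐ ╵ ╵ ╷ │ ╶─┴───┘ │ ╶─┤
│     │     │ │         │   │
└─────┴─────┴─┴─────────┴───┘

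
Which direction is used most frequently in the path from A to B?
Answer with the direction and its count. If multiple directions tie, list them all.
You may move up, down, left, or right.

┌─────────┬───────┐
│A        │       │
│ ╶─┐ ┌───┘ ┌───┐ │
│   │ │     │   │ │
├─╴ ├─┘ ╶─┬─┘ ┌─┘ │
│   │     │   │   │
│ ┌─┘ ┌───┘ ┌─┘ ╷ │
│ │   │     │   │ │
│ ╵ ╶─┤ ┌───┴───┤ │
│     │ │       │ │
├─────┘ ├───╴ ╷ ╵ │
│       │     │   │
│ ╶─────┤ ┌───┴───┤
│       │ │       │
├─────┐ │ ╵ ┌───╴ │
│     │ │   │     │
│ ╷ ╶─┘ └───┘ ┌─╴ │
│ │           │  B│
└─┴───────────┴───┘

Directions: down, right, down, left, down, down, right, up, right, up, right, up, right, right, up, right, right, right, down, down, down, down, down, left, up, left, down, left, left, down, down, right, up, right, right, right, down, down
Counts: {'down': 14, 'right': 13, 'left': 5, 'up': 6}
Most common: down (14 times)

Solution:

┌─────────┬───────┐
│A        │↱ → → ↓│
│ ╶─┐ ┌───┘ ┌───┐ │
│↳ ↓│ │↱ → ↑│   │↓│
├─╴ ├─┘ ╶─┬─┘ ┌─┘ │
│↓ ↲│↱ ↑  │   │  ↓│
│ ┌─┘ ┌───┘ ┌─┘ ╷ │
│↓│↱ ↑│     │   │↓│
│ ╵ ╶─┤ ┌───┴───┤ │
│↳ ↑  │ │    ↓ ↰│↓│
├─────┘ ├───╴ ╷ ╵ │
│       │↓ ← ↲│↑ ↲│
│ ╶─────┤ ┌───┴───┤
│       │↓│↱ → → ↓│
├─────┐ │ ╵ ┌───╴ │
│     │ │↳ ↑│    ↓│
│ ╷ ╶─┘ └───┘ ┌─╴ │
│ │           │  B│
└─┴───────────┴───┘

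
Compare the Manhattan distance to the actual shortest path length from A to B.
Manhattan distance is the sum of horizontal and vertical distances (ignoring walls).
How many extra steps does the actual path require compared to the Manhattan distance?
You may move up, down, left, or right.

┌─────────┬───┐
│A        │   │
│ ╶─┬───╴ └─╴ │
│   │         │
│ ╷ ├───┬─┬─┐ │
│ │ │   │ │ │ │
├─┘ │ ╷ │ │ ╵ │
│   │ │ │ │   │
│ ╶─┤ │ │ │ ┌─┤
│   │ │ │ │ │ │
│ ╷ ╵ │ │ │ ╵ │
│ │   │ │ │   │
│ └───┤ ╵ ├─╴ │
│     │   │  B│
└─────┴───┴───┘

Manhattan distance: |6 - 0| + |6 - 0| = 12
Actual path length: 14
Extra steps: 14 - 12 = 2

Solution:

┌─────────┬───┐
│A → → → ↓│   │
│ ╶─┬───╴ └─╴ │
│   │    ↳ → ↓│
│ ╷ ├───┬─┬─┐ │
│ │ │   │ │ │↓│
├─┘ │ ╷ │ │ ╵ │
│   │ │ │ │↓ ↲│
│ ╶─┤ │ │ │ ┌─┤
│   │ │ │ │↓│ │
│ ╷ ╵ │ │ │ ╵ │
│ │   │ │ │↳ ↓│
│ └───┤ ╵ ├─╴ │
│     │   │  B│
└─────┴───┴───┘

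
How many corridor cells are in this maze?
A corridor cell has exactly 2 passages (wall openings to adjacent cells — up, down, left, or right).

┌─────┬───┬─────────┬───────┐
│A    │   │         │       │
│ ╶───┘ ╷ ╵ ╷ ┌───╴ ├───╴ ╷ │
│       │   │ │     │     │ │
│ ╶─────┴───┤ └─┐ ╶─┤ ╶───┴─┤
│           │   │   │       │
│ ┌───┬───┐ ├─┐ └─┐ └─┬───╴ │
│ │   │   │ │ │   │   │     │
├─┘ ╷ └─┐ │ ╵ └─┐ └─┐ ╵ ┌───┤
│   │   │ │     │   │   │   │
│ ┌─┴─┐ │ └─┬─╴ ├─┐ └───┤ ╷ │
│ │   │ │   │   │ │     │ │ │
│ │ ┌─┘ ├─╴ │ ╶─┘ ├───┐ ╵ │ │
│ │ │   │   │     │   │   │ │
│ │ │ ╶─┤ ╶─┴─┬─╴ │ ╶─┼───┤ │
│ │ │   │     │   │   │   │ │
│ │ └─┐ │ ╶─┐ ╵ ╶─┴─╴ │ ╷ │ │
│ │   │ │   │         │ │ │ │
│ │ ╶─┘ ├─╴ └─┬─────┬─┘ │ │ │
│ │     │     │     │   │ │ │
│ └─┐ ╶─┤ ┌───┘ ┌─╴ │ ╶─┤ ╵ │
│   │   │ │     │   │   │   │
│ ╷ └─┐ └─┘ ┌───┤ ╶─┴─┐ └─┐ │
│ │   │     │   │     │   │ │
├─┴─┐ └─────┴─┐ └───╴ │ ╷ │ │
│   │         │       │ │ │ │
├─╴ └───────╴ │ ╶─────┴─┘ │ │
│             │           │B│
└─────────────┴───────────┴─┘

Counting cells with exactly 2 passages:
Total corridor cells: 160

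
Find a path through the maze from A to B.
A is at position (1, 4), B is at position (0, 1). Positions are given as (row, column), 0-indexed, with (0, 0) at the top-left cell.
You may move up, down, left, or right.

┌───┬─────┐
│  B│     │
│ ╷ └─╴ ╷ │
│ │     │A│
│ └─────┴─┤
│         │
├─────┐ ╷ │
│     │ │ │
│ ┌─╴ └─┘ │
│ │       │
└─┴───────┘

Finding the shortest path from (1, 4) to (0, 1):
Path length: 6 steps
Directions: up → left → down → left → left → up

Solution:

┌───┬─────┐
│  B│  ↓ ↰│
│ ╷ └─╴ ╷ │
│ │↑ ← ↲│A│
│ └─────┴─┤
│         │
├─────┐ ╷ │
│     │ │ │
│ ┌─╴ └─┘ │
│ │       │
└─┴───────┘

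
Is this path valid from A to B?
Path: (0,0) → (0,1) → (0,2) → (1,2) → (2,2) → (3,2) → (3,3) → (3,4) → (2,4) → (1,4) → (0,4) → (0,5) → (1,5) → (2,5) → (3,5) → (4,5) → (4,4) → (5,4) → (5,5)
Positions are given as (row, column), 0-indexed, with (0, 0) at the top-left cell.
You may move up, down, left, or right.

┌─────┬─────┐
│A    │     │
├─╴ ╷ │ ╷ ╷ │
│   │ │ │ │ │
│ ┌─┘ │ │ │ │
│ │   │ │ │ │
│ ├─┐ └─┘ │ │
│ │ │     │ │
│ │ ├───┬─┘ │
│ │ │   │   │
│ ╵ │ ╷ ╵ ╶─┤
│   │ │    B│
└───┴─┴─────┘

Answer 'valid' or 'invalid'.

Checking path validity:
Result: All consecutive moves are passable.

valid

Correct solution:

┌─────┬─────┐
│A → ↓│  ↱ ↓│
├─╴ ╷ │ ╷ ╷ │
│   │↓│ │↑│↓│
│ ┌─┘ │ │ │ │
│ │  ↓│ │↑│↓│
│ ├─┐ └─┘ │ │
│ │ │↳ → ↑│↓│
│ │ ├───┬─┘ │
│ │ │   │↓ ↲│
│ ╵ │ ╷ ╵ ╶─┤
│   │ │  ↳ B│
└───┴─┴─────┘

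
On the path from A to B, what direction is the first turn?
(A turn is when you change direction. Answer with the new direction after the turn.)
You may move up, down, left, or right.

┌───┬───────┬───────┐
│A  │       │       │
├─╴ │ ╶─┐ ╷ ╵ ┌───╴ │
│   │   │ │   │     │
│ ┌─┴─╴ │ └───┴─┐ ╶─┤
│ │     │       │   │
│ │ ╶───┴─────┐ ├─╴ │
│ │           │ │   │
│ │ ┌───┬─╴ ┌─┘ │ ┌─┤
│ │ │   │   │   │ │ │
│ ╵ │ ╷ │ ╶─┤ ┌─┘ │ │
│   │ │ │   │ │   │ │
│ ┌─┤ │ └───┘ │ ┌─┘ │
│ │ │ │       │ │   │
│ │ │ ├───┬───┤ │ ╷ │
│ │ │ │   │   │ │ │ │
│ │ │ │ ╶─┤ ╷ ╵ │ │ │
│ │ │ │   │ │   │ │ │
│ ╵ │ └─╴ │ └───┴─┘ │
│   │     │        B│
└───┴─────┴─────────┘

Directions: right, down, left, down, down, down, down, right, up, up, up, right, right, up, left, up, right, right, right, down, right, up, right, right, right, down, left, down, right, down, left, down, down, left, down, down, down, left, up, left, down, down, right, right, right, right
First turn direction: down

Solution:

┌───┬───────┬───────┐
│A ↓│↱ → → ↓│↱ → → ↓│
├─╴ │ ╶─┐ ╷ ╵ ┌───╴ │
│↓ ↲│↑ ↰│ │↳ ↑│  ↓ ↲│
│ ┌─┴─╴ │ └───┴─┐ ╶─┤
│↓│↱ → ↑│       │↳ ↓│
│ │ ╶───┴─────┐ ├─╴ │
│↓│↑          │ │↓ ↲│
│ │ ┌───┬─╴ ┌─┘ │ ┌─┤
│↓│↑│   │   │   │↓│ │
│ ╵ │ ╷ │ ╶─┤ ┌─┘ │ │
│↳ ↑│ │ │   │ │↓ ↲│ │
│ ┌─┤ │ └───┘ │ ┌─┘ │
│ │ │ │       │↓│   │
│ │ │ ├───┬───┤ │ ╷ │
│ │ │ │   │↓ ↰│↓│ │ │
│ │ │ │ ╶─┤ ╷ ╵ │ │ │
│ │ │ │   │↓│↑ ↲│ │ │
│ ╵ │ └─╴ │ └───┴─┘ │
│   │     │↳ → → → B│
└───┴─────┴─────────┘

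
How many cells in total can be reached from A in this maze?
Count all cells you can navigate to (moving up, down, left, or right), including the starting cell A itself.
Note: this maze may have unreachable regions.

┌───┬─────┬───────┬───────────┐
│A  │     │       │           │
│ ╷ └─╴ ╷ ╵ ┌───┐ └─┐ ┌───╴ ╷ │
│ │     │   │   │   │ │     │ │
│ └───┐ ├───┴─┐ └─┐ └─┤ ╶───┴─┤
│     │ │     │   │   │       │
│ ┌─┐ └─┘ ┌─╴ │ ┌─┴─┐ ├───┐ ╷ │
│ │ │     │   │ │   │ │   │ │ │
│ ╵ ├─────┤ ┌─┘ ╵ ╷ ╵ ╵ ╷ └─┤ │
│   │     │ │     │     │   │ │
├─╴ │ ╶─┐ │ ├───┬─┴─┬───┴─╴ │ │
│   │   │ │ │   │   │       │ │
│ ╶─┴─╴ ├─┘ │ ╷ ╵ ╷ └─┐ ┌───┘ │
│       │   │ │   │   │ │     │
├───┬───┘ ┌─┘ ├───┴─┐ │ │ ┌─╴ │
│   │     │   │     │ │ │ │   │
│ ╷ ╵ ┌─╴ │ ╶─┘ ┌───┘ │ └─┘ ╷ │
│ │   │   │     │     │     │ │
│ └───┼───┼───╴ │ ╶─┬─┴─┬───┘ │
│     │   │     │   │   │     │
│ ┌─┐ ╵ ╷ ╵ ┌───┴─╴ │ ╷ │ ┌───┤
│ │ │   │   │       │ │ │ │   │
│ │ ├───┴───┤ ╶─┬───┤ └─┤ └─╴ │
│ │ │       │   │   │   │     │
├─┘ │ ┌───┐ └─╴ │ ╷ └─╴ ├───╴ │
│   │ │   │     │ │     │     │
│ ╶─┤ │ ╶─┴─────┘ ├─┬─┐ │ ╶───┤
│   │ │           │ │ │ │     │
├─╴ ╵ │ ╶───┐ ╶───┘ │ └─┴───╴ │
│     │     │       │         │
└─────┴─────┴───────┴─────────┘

Using BFS/flood-fill to find all reachable cells from A:
Maze size: 15 × 15 = 225 total cells
29 cell(s) are walled off and cannot be reached from A.
Reachable cells: 196

Reachable region (· marks reachable cells):

┌───┬─────┬───────┬───────────┐
│A ·│· · ·│· · · ·│· · · · · ·│
│ ╷ └─╴ ╷ ╵ ┌───┐ └─┐ ┌───╴ ╷ │
│·│· · ·│· ·│· ·│· ·│·│· · ·│·│
│ └───┐ ├───┴─┐ └─┐ └─┤ ╶───┴─┤
│· · ·│·│· · ·│· ·│· ·│· · · ·│
│ ┌─┐ └─┘ ┌─╴ │ ┌─┴─┐ ├───┐ ╷ │
│·│·│· · ·│· ·│·│· ·│·│· ·│·│·│
│ ╵ ├─────┤ ┌─┘ ╵ ╷ ╵ ╵ ╷ └─┤ │
│· ·│· · ·│·│· · ·│· · ·│· ·│·│
├─╴ │ ╶─┐ │ ├───┬─┴─┬───┴─╴ │ │
│· ·│· ·│·│·│· ·│· ·│· · · ·│·│
│ ╶─┴─╴ ├─┘ │ ╷ ╵ ╷ └─┐ ┌───┘ │
│· · · ·│· ·│·│· ·│· ·│·│· · ·│
├───┬───┘ ┌─┘ ├───┴─┐ │ │ ┌─╴ │
│· ·│· · ·│· ·│· · ·│·│·│·│· ·│
│ ╷ ╵ ┌─╴ │ ╶─┘ ┌───┘ │ └─┘ ╷ │
│·│· ·│· ·│· · ·│· · ·│· · ·│·│
│ └───┼───┼───╴ │ ╶─┬─┴─┬───┘ │
│· · ·│· ·│· · ·│· ·│   │· · ·│
│ ┌─┐ ╵ ╷ ╵ ┌───┴─╴ │ ╷ │ ┌───┤
│·│·│· ·│· ·│· · · ·│ │ │·│· ·│
│ │ ├───┴───┤ ╶─┬───┤ └─┤ └─╴ │
│·│·│· · · ·│· ·│   │   │· · ·│
├─┘ │ ┌───┐ └─╴ │ ╷ └─╴ ├───╴ │
│· ·│·│   │· · ·│ │     │· · ·│
│ ╶─┤ │ ╶─┴─────┘ ├─┬─┐ │ ╶───┤
│· ·│·│           │ │·│ │· · ·│
├─╴ ╵ │ ╶───┐ ╶───┘ │ └─┴───╴ │
│· · ·│     │       │· · · · ·│
└─────┴─────┴───────┴─────────┘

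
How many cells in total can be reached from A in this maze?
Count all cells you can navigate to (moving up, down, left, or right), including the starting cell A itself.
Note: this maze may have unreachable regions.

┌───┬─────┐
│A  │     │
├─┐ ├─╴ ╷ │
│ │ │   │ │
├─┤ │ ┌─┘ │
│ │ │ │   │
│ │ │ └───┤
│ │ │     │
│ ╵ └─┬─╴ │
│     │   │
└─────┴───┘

Using BFS/flood-fill to find all reachable cells from A:
Maze size: 5 × 5 = 25 total cells
15 cell(s) are walled off and cannot be reached from A.
Reachable cells: 10

Reachable region (· marks reachable cells):

┌───┬─────┐
│A ·│     │
├─┐ ├─╴ ╷ │
│ │·│   │ │
├─┤ │ ┌─┘ │
│·│·│ │   │
│ │ │ └───┤
│·│·│     │
│ ╵ └─┬─╴ │
│· · ·│   │
└─────┴───┘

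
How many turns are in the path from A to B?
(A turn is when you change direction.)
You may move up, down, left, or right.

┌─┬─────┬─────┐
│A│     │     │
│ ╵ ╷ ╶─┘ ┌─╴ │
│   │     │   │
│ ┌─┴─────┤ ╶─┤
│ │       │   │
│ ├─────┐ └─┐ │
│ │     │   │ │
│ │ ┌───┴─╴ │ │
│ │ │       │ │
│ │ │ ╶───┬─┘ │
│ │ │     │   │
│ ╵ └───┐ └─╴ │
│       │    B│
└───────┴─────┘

Directions: down, right, up, right, down, right, right, up, right, right, down, left, down, right, down, down, down, down
Number of turns: 12

Solution:

┌─┬─────┬─────┐
│A│↱ ↓  │↱ → ↓│
│ ╵ ╷ ╶─┘ ┌─╴ │
│↳ ↑│↳ → ↑│↓ ↲│
│ ┌─┴─────┤ ╶─┤
│ │       │↳ ↓│
│ ├─────┐ └─┐ │
│ │     │   │↓│
│ │ ┌───┴─╴ │ │
│ │ │       │↓│
│ │ │ ╶───┬─┘ │
│ │ │     │  ↓│
│ ╵ └───┐ └─╴ │
│       │    B│
└───────┴─────┘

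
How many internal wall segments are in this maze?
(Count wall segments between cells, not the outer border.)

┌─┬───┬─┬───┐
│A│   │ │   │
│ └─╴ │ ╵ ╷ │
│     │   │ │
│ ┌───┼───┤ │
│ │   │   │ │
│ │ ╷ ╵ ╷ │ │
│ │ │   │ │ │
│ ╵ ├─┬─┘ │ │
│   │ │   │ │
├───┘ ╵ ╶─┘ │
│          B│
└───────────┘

Counting internal wall segments:
Total internal walls: 25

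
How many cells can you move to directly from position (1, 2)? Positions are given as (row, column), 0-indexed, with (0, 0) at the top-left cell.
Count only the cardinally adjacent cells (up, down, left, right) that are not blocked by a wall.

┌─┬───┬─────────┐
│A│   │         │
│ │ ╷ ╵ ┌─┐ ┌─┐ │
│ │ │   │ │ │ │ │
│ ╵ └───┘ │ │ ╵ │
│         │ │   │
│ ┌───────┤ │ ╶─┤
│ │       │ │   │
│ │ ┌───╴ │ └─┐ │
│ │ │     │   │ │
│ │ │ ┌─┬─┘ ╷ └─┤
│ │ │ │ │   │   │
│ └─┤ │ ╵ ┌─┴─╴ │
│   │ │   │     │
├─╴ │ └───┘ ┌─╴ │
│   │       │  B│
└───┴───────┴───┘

Checking passable neighbors of (1, 2):
Neighbors: (0, 2), (1, 3)
Count: 2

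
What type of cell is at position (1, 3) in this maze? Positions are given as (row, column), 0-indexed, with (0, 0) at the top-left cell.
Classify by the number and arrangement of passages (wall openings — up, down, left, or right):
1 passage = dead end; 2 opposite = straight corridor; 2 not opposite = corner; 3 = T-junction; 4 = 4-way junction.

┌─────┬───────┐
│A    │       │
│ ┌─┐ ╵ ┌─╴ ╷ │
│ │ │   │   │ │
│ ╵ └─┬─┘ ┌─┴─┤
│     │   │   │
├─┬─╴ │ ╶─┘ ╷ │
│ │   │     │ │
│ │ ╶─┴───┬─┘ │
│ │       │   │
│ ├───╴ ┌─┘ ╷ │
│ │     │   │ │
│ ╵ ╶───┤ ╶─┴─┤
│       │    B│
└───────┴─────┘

Checking cell at (1, 3):
Number of passages: 2
Cell type: corner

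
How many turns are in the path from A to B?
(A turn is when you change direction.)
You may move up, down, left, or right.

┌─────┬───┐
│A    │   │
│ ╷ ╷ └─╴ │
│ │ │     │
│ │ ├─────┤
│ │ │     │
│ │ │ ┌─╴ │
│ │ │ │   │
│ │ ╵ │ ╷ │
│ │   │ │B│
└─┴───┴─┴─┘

Directions: right, down, down, down, down, right, up, up, right, right, down, down
Number of turns: 5

Solution:

┌─────┬───┐
│A ↓  │   │
│ ╷ ╷ └─╴ │
│ │↓│     │
│ │ ├─────┤
│ │↓│↱ → ↓│
│ │ │ ┌─╴ │
│ │↓│↑│  ↓│
│ │ ╵ │ ╷ │
│ │↳ ↑│ │B│
└─┴───┴─┴─┘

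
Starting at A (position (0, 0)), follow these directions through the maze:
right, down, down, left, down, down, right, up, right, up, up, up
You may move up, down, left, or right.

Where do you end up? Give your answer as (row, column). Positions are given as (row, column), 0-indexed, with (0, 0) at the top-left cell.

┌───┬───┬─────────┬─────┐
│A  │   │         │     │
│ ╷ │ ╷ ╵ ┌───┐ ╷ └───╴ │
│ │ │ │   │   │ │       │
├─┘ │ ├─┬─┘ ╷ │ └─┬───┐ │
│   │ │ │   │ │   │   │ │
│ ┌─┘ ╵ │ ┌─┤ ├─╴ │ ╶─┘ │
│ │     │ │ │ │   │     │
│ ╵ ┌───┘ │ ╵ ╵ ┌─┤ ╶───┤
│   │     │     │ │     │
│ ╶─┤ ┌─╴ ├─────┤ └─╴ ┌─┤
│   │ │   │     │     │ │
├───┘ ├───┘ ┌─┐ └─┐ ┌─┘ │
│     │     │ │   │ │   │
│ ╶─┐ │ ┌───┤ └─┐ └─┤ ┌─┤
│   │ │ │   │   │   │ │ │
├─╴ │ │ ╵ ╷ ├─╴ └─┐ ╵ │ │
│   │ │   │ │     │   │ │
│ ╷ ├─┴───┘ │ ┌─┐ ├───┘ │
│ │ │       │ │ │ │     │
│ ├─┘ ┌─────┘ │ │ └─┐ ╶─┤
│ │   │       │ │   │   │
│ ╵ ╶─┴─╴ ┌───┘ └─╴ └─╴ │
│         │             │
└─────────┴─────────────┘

Following directions step by step:
Start: (0, 0)
  right: (0, 0) → (0, 1)
  down: (0, 1) → (1, 1)
  down: (1, 1) → (2, 1)
  left: (2, 1) → (2, 0)
  down: (2, 0) → (3, 0)
  down: (3, 0) → (4, 0)
  right: (4, 0) → (4, 1)
  up: (4, 1) → (3, 1)
  right: (3, 1) → (3, 2)
  up: (3, 2) → (2, 2)
  up: (2, 2) → (1, 2)
  up: (1, 2) → (0, 2)
Final position: (0, 2)

Path taken:

┌───┬───┬─────────┬─────┐
│A ↓│B  │         │     │
│ ╷ │ ╷ ╵ ┌───┐ ╷ └───╴ │
│ │↓│↑│   │   │ │       │
├─┘ │ ├─┬─┘ ╷ │ └─┬───┐ │
│↓ ↲│↑│ │   │ │   │   │ │
│ ┌─┘ ╵ │ ┌─┤ ├─╴ │ ╶─┘ │
│↓│↱ ↑  │ │ │ │   │     │
│ ╵ ┌───┘ │ ╵ ╵ ┌─┤ ╶───┤
│↳ ↑│     │     │ │     │
│ ╶─┤ ┌─╴ ├─────┤ └─╴ ┌─┤
│   │ │   │     │     │ │
├───┘ ├───┘ ┌─┐ └─┐ ┌─┘ │
│     │     │ │   │ │   │
│ ╶─┐ │ ┌───┤ └─┐ └─┤ ┌─┤
│   │ │ │   │   │   │ │ │
├─╴ │ │ ╵ ╷ ├─╴ └─┐ ╵ │ │
│   │ │   │ │     │   │ │
│ ╷ ├─┴───┘ │ ┌─┐ ├───┘ │
│ │ │       │ │ │ │     │
│ ├─┘ ┌─────┘ │ │ └─┐ ╶─┤
│ │   │       │ │   │   │
│ ╵ ╶─┴─╴ ┌───┘ └─╴ └─╴ │
│         │             │
└─────────┴─────────────┘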